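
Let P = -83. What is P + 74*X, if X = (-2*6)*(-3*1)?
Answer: 2581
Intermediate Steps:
X = 36 (X = -12*(-3) = 36)
P + 74*X = -83 + 74*36 = -83 + 2664 = 2581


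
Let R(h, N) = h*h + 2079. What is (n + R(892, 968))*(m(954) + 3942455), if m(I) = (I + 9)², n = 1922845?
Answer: 13248784736512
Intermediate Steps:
R(h, N) = 2079 + h² (R(h, N) = h² + 2079 = 2079 + h²)
m(I) = (9 + I)²
(n + R(892, 968))*(m(954) + 3942455) = (1922845 + (2079 + 892²))*((9 + 954)² + 3942455) = (1922845 + (2079 + 795664))*(963² + 3942455) = (1922845 + 797743)*(927369 + 3942455) = 2720588*4869824 = 13248784736512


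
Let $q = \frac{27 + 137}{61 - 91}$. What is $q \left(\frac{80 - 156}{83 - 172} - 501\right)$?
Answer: $\frac{3650066}{1335} \approx 2734.1$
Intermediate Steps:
$q = - \frac{82}{15}$ ($q = \frac{164}{-30} = 164 \left(- \frac{1}{30}\right) = - \frac{82}{15} \approx -5.4667$)
$q \left(\frac{80 - 156}{83 - 172} - 501\right) = - \frac{82 \left(\frac{80 - 156}{83 - 172} - 501\right)}{15} = - \frac{82 \left(- \frac{76}{-89} - 501\right)}{15} = - \frac{82 \left(\left(-76\right) \left(- \frac{1}{89}\right) - 501\right)}{15} = - \frac{82 \left(\frac{76}{89} - 501\right)}{15} = \left(- \frac{82}{15}\right) \left(- \frac{44513}{89}\right) = \frac{3650066}{1335}$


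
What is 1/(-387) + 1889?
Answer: 731042/387 ≈ 1889.0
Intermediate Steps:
1/(-387) + 1889 = -1/387 + 1889 = 731042/387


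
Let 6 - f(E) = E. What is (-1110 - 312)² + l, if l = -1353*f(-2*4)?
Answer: 2003142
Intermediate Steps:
f(E) = 6 - E
l = -18942 (l = -1353*(6 - (-2)*4) = -1353*(6 - 1*(-8)) = -1353*(6 + 8) = -1353*14 = -18942)
(-1110 - 312)² + l = (-1110 - 312)² - 18942 = (-1422)² - 18942 = 2022084 - 18942 = 2003142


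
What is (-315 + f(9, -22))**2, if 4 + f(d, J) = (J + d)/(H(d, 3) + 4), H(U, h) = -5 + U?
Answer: 6579225/64 ≈ 1.0280e+5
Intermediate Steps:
f(d, J) = -4 + (J + d)/(-1 + d) (f(d, J) = -4 + (J + d)/((-5 + d) + 4) = -4 + (J + d)/(-1 + d))
(-315 + f(9, -22))**2 = (-315 + (4 - 22 - 3*9)/(-1 + 9))**2 = (-315 + (4 - 22 - 27)/8)**2 = (-315 + (1/8)*(-45))**2 = (-315 - 45/8)**2 = (-2565/8)**2 = 6579225/64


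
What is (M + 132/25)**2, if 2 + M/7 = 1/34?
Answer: 52374169/722500 ≈ 72.490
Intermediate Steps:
M = -469/34 (M = -14 + 7/34 = -469/34 ≈ -13.794)
(M + 132/25)**2 = (-469/34 + 132/25)**2 = (-7237/850)**2 = 52374169/722500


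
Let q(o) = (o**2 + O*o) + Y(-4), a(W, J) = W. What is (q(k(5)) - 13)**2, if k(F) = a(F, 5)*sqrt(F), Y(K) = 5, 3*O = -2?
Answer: 123701/9 - 780*sqrt(5) ≈ 12000.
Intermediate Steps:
O = -2/3 (O = (1/3)*(-2) = -2/3 ≈ -0.66667)
k(F) = F**(3/2) (k(F) = F*sqrt(F) = F**(3/2))
q(o) = 5 + o**2 - 2*o/3 (q(o) = (o**2 - 2*o/3) + 5 = 5 + o**2 - 2*o/3)
(q(k(5)) - 13)**2 = ((5 + (5**(3/2))**2 - 10*sqrt(5)/3) - 13)**2 = ((5 + (5*sqrt(5))**2 - 10*sqrt(5)/3) - 13)**2 = ((5 + 125 - 10*sqrt(5)/3) - 13)**2 = ((130 - 10*sqrt(5)/3) - 13)**2 = (117 - 10*sqrt(5)/3)**2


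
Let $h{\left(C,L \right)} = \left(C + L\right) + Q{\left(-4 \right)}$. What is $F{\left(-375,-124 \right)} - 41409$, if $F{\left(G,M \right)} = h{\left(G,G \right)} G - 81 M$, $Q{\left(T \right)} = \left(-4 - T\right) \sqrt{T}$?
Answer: $249885$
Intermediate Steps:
$Q{\left(T \right)} = \sqrt{T} \left(-4 - T\right)$
$h{\left(C,L \right)} = C + L$ ($h{\left(C,L \right)} = \left(C + L\right) + \sqrt{-4} \left(-4 - -4\right) = \left(C + L\right) + 2 i \left(-4 + 4\right) = \left(C + L\right) + 2 i 0 = \left(C + L\right) + 0 = C + L$)
$F{\left(G,M \right)} = - 81 M + 2 G^{2}$ ($F{\left(G,M \right)} = \left(G + G\right) G - 81 M = 2 G G - 81 M = 2 G^{2} - 81 M = - 81 M + 2 G^{2}$)
$F{\left(-375,-124 \right)} - 41409 = \left(\left(-81\right) \left(-124\right) + 2 \left(-375\right)^{2}\right) - 41409 = \left(10044 + 2 \cdot 140625\right) - 41409 = \left(10044 + 281250\right) - 41409 = 291294 - 41409 = 249885$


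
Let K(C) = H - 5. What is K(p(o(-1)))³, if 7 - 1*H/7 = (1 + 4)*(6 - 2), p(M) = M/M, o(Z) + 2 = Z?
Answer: -884736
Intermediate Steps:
o(Z) = -2 + Z
p(M) = 1
H = -91 (H = 49 - 7*(1 + 4)*(6 - 2) = 49 - 35*4 = 49 - 7*20 = 49 - 140 = -91)
K(C) = -96 (K(C) = -91 - 5 = -96)
K(p(o(-1)))³ = (-96)³ = -884736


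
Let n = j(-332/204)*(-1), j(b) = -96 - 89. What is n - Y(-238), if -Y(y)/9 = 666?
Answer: 6179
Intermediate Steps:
Y(y) = -5994 (Y(y) = -9*666 = -5994)
j(b) = -185
n = 185 (n = -185*(-1) = 185)
n - Y(-238) = 185 - 1*(-5994) = 185 + 5994 = 6179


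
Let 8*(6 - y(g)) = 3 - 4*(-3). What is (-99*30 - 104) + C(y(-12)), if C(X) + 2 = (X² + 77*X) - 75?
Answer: -180247/64 ≈ -2816.4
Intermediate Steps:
y(g) = 33/8 (y(g) = 6 - (3 - 4*(-3))/8 = 6 - (3 + 12)/8 = 6 - ⅛*15 = 6 - 15/8 = 33/8)
C(X) = -77 + X² + 77*X (C(X) = -2 + ((X² + 77*X) - 75) = -2 + (-75 + X² + 77*X) = -77 + X² + 77*X)
(-99*30 - 104) + C(y(-12)) = (-99*30 - 104) + (-77 + (33/8)² + 77*(33/8)) = (-2970 - 104) + (-77 + 1089/64 + 2541/8) = -3074 + 16489/64 = -180247/64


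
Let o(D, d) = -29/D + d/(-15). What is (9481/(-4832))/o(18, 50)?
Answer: 85329/215024 ≈ 0.39683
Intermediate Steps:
o(D, d) = -29/D - d/15 (o(D, d) = -29/D + d*(-1/15) = -29/D - d/15)
(9481/(-4832))/o(18, 50) = (9481/(-4832))/(-29/18 - 1/15*50) = (9481*(-1/4832))/(-29*1/18 - 10/3) = -9481/(4832*(-29/18 - 10/3)) = -9481/(4832*(-89/18)) = -9481/4832*(-18/89) = 85329/215024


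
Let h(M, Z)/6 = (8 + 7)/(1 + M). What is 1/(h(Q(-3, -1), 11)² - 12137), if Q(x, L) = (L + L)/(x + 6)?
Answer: 1/60763 ≈ 1.6457e-5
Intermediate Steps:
Q(x, L) = 2*L/(6 + x) (Q(x, L) = (2*L)/(6 + x) = 2*L/(6 + x))
h(M, Z) = 90/(1 + M) (h(M, Z) = 6*((8 + 7)/(1 + M)) = 6*(15/(1 + M)) = 90/(1 + M))
1/(h(Q(-3, -1), 11)² - 12137) = 1/((90/(1 + 2*(-1)/(6 - 3)))² - 12137) = 1/((90/(1 + 2*(-1)/3))² - 12137) = 1/((90/(1 + 2*(-1)*(⅓)))² - 12137) = 1/((90/(1 - ⅔))² - 12137) = 1/((90/(⅓))² - 12137) = 1/((90*3)² - 12137) = 1/(270² - 12137) = 1/(72900 - 12137) = 1/60763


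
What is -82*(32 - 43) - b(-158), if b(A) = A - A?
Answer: 902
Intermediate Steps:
b(A) = 0
-82*(32 - 43) - b(-158) = -82*(32 - 43) - 1*0 = -82*(-11) + 0 = 902 + 0 = 902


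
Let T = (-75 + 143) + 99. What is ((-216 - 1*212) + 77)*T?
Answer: -58617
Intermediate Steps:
T = 167 (T = 68 + 99 = 167)
((-216 - 1*212) + 77)*T = ((-216 - 1*212) + 77)*167 = ((-216 - 212) + 77)*167 = (-428 + 77)*167 = -351*167 = -58617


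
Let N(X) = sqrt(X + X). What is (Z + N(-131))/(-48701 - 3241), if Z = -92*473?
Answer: 1978/2361 - I*sqrt(262)/51942 ≈ 0.83778 - 0.00031162*I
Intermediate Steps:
N(X) = sqrt(2)*sqrt(X) (N(X) = sqrt(2*X) = sqrt(2)*sqrt(X))
Z = -43516
(Z + N(-131))/(-48701 - 3241) = (-43516 + sqrt(2)*sqrt(-131))/(-48701 - 3241) = (-43516 + sqrt(2)*(I*sqrt(131)))/(-51942) = (-43516 + I*sqrt(262))*(-1/51942) = 1978/2361 - I*sqrt(262)/51942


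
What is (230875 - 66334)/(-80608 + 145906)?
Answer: 54847/21766 ≈ 2.5198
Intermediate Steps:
(230875 - 66334)/(-80608 + 145906) = 164541/65298 = 164541*(1/65298) = 54847/21766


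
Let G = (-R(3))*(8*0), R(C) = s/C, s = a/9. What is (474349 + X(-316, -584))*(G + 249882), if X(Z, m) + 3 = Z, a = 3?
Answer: 118451564460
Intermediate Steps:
X(Z, m) = -3 + Z
s = ⅓ (s = 3/9 = 3*(⅑) = ⅓ ≈ 0.33333)
R(C) = 1/(3*C)
G = 0 (G = (-1/(3*3))*(8*0) = -1/(3*3)*0 = -1*⅑*0 = -⅑*0 = 0)
(474349 + X(-316, -584))*(G + 249882) = (474349 + (-3 - 316))*(0 + 249882) = (474349 - 319)*249882 = 474030*249882 = 118451564460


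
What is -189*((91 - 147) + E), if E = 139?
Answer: -15687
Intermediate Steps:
-189*((91 - 147) + E) = -189*((91 - 147) + 139) = -189*(-56 + 139) = -189*83 = -15687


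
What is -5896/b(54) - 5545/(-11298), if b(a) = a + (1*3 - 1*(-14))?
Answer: -66219313/802158 ≈ -82.552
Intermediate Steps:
b(a) = 17 + a (b(a) = a + (3 + 14) = a + 17 = 17 + a)
-5896/b(54) - 5545/(-11298) = -5896/(17 + 54) - 5545/(-11298) = -5896/71 - 5545*(-1/11298) = -5896*1/71 + 5545/11298 = -5896/71 + 5545/11298 = -66219313/802158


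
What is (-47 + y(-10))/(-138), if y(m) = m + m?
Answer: 67/138 ≈ 0.48551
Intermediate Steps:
y(m) = 2*m
(-47 + y(-10))/(-138) = (-47 + 2*(-10))/(-138) = -(-47 - 20)/138 = -1/138*(-67) = 67/138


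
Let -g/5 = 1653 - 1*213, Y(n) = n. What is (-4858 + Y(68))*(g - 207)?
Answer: 35479530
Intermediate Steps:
g = -7200 (g = -5*(1653 - 1*213) = -5*(1653 - 213) = -5*1440 = -7200)
(-4858 + Y(68))*(g - 207) = (-4858 + 68)*(-7200 - 207) = -4790*(-7407) = 35479530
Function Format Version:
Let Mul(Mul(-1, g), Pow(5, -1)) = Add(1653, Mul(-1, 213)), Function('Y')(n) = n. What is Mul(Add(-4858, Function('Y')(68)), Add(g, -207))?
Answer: 35479530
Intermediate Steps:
g = -7200 (g = Mul(-5, Add(1653, Mul(-1, 213))) = Mul(-5, Add(1653, -213)) = Mul(-5, 1440) = -7200)
Mul(Add(-4858, Function('Y')(68)), Add(g, -207)) = Mul(Add(-4858, 68), Add(-7200, -207)) = Mul(-4790, -7407) = 35479530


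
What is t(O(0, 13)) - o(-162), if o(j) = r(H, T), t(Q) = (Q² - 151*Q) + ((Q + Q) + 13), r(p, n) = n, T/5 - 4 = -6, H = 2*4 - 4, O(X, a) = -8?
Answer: 1279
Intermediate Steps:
H = 4 (H = 8 - 4 = 4)
T = -10 (T = 20 + 5*(-6) = 20 - 30 = -10)
t(Q) = 13 + Q² - 149*Q (t(Q) = (Q² - 151*Q) + (2*Q + 13) = (Q² - 151*Q) + (13 + 2*Q) = 13 + Q² - 149*Q)
o(j) = -10
t(O(0, 13)) - o(-162) = (13 + (-8)² - 149*(-8)) - 1*(-10) = (13 + 64 + 1192) + 10 = 1269 + 10 = 1279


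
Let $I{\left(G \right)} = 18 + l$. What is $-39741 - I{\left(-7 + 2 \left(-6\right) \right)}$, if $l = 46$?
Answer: $-39805$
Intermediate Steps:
$I{\left(G \right)} = 64$ ($I{\left(G \right)} = 18 + 46 = 64$)
$-39741 - I{\left(-7 + 2 \left(-6\right) \right)} = -39741 - 64 = -39805$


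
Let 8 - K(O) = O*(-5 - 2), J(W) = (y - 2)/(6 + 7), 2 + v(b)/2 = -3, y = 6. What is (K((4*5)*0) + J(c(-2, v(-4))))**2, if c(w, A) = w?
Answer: 11664/169 ≈ 69.018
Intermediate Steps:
v(b) = -10 (v(b) = -4 + 2*(-3) = -4 - 6 = -10)
J(W) = 4/13 (J(W) = (6 - 2)/(6 + 7) = 4/13)
K(O) = 8 + 7*O (K(O) = 8 - O*(-5 - 2) = 8 - O*(-7) = 8 - (-7)*O = 8 + 7*O)
(K((4*5)*0) + J(c(-2, v(-4))))**2 = ((8 + 7*((4*5)*0)) + 4/13)**2 = ((8 + 7*(20*0)) + 4/13)**2 = ((8 + 7*0) + 4/13)**2 = ((8 + 0) + 4/13)**2 = (8 + 4/13)**2 = (108/13)**2 = 11664/169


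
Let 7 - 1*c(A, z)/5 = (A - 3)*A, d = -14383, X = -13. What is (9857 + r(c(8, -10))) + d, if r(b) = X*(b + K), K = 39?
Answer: -2888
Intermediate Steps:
c(A, z) = 35 - 5*A*(-3 + A) (c(A, z) = 35 - 5*(A - 3)*A = 35 - 5*(-3 + A)*A = 35 - 5*A*(-3 + A))
r(b) = -507 - 13*b (r(b) = -13*(b + 39) = -13*(39 + b) = -507 - 13*b)
(9857 + r(c(8, -10))) + d = (9857 + (-507 - 13*(35 - 5*8² + 15*8))) - 14383 = (9857 + (-507 - 13*(35 - 5*64 + 120))) - 14383 = (9857 + (-507 - 13*(35 - 320 + 120))) - 14383 = (9857 + (-507 - 13*(-165))) - 14383 = (9857 + (-507 + 2145)) - 14383 = (9857 + 1638) - 14383 = 11495 - 14383 = -2888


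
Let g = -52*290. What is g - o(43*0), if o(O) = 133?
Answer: -15213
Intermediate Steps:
g = -15080
g - o(43*0) = -15080 - 1*133 = -15080 - 133 = -15213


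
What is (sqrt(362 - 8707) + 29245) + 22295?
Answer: 51540 + I*sqrt(8345) ≈ 51540.0 + 91.351*I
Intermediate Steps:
(sqrt(362 - 8707) + 29245) + 22295 = (sqrt(-8345) + 29245) + 22295 = (I*sqrt(8345) + 29245) + 22295 = (29245 + I*sqrt(8345)) + 22295 = 51540 + I*sqrt(8345)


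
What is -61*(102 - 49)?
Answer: -3233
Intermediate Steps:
-61*(102 - 49) = -61*53 = -3233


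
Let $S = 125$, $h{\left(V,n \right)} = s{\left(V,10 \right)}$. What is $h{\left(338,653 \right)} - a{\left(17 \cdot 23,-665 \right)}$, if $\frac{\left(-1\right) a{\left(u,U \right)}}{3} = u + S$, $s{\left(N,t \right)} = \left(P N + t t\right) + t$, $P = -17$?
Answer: $-4088$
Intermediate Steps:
$s{\left(N,t \right)} = t + t^{2} - 17 N$ ($s{\left(N,t \right)} = \left(- 17 N + t t\right) + t = \left(- 17 N + t^{2}\right) + t = \left(t^{2} - 17 N\right) + t = t + t^{2} - 17 N$)
$h{\left(V,n \right)} = 110 - 17 V$ ($h{\left(V,n \right)} = 10 + 10^{2} - 17 V = 10 + 100 - 17 V = 110 - 17 V$)
$a{\left(u,U \right)} = -375 - 3 u$ ($a{\left(u,U \right)} = - 3 \left(u + 125\right) = - 3 \left(125 + u\right) = -375 - 3 u$)
$h{\left(338,653 \right)} - a{\left(17 \cdot 23,-665 \right)} = \left(110 - 5746\right) - \left(-375 - 3 \cdot 17 \cdot 23\right) = \left(110 - 5746\right) - \left(-375 - 1173\right) = -5636 - \left(-375 - 1173\right) = -5636 - -1548 = -5636 + 1548 = -4088$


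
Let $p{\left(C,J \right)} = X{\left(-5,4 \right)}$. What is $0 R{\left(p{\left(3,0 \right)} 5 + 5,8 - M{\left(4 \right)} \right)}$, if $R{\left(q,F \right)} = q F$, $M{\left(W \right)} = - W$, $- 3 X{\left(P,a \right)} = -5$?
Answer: $0$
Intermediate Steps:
$X{\left(P,a \right)} = \frac{5}{3}$ ($X{\left(P,a \right)} = \left(- \frac{1}{3}\right) \left(-5\right) = \frac{5}{3}$)
$p{\left(C,J \right)} = \frac{5}{3}$
$R{\left(q,F \right)} = F q$
$0 R{\left(p{\left(3,0 \right)} 5 + 5,8 - M{\left(4 \right)} \right)} = 0 \left(8 - \left(-1\right) 4\right) \left(\frac{5}{3} \cdot 5 + 5\right) = 0 \left(8 - -4\right) \left(\frac{25}{3} + 5\right) = 0 \left(8 + 4\right) \frac{40}{3} = 0 \cdot 12 \cdot \frac{40}{3} = 0 \cdot 160 = 0$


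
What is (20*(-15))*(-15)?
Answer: 4500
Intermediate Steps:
(20*(-15))*(-15) = -300*(-15) = 4500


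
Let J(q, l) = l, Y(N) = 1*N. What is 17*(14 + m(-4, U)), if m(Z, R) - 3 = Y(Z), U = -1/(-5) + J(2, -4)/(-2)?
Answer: 221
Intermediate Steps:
Y(N) = N
U = 11/5 (U = -1/(-5) - 4/(-2) = -1*(-⅕) - 4*(-½) = ⅕ + 2 = 11/5 ≈ 2.2000)
m(Z, R) = 3 + Z
17*(14 + m(-4, U)) = 17*(14 + (3 - 4)) = 17*(14 - 1) = 17*13 = 221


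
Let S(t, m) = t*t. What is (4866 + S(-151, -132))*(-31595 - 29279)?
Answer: -1684200958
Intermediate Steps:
S(t, m) = t²
(4866 + S(-151, -132))*(-31595 - 29279) = (4866 + (-151)²)*(-31595 - 29279) = (4866 + 22801)*(-60874) = 27667*(-60874) = -1684200958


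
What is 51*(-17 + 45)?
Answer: 1428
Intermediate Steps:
51*(-17 + 45) = 51*28 = 1428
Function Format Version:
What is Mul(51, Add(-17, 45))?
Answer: 1428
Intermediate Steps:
Mul(51, Add(-17, 45)) = Mul(51, 28) = 1428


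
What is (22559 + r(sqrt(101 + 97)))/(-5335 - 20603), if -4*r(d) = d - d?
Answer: -22559/25938 ≈ -0.86973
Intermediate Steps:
r(d) = 0 (r(d) = -(d - d)/4 = -1/4*0 = 0)
(22559 + r(sqrt(101 + 97)))/(-5335 - 20603) = (22559 + 0)/(-5335 - 20603) = 22559/(-25938) = 22559*(-1/25938) = -22559/25938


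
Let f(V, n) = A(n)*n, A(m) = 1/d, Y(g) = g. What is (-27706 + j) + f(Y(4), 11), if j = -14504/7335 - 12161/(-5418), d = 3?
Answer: -40774394141/1471890 ≈ -27702.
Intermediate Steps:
A(m) = ⅓ (A(m) = 1/3 = ⅓)
j = 393269/1471890 (j = -14504*1/7335 - 12161*(-1/5418) = -14504/7335 + 12161/5418 = 393269/1471890 ≈ 0.26719)
f(V, n) = n/3
(-27706 + j) + f(Y(4), 11) = (-27706 + 393269/1471890) + (⅓)*11 = -40779791071/1471890 + 11/3 = -40774394141/1471890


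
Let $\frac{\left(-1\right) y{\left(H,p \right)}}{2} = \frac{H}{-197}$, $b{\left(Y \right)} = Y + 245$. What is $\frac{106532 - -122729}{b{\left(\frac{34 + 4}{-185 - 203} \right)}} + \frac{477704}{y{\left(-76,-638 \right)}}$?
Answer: $- \frac{558048739525}{902709} \approx -6.1819 \cdot 10^{5}$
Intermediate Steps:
$b{\left(Y \right)} = 245 + Y$
$y{\left(H,p \right)} = \frac{2 H}{197}$ ($y{\left(H,p \right)} = - 2 \frac{H}{-197} = - 2 H \left(- \frac{1}{197}\right) = - 2 \left(- \frac{H}{197}\right) = \frac{2 H}{197}$)
$\frac{106532 - -122729}{b{\left(\frac{34 + 4}{-185 - 203} \right)}} + \frac{477704}{y{\left(-76,-638 \right)}} = \frac{106532 - -122729}{245 + \frac{34 + 4}{-185 - 203}} + \frac{477704}{\frac{2}{197} \left(-76\right)} = \frac{106532 + 122729}{245 + \frac{38}{-388}} + \frac{477704}{- \frac{152}{197}} = \frac{229261}{245 + 38 \left(- \frac{1}{388}\right)} + 477704 \left(- \frac{197}{152}\right) = \frac{229261}{245 - \frac{19}{194}} - \frac{11763461}{19} = \frac{229261}{\frac{47511}{194}} - \frac{11763461}{19} = 229261 \cdot \frac{194}{47511} - \frac{11763461}{19} = \frac{44476634}{47511} - \frac{11763461}{19} = - \frac{558048739525}{902709}$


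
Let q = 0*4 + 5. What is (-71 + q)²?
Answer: 4356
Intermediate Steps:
q = 5 (q = 0 + 5 = 5)
(-71 + q)² = (-71 + 5)² = (-66)² = 4356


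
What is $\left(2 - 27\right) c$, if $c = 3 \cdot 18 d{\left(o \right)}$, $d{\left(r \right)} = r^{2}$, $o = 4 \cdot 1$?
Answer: $-21600$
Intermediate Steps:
$o = 4$
$c = 864$ ($c = 3 \cdot 18 \cdot 4^{2} = 54 \cdot 16 = 864$)
$\left(2 - 27\right) c = \left(2 - 27\right) 864 = \left(-25\right) 864 = -21600$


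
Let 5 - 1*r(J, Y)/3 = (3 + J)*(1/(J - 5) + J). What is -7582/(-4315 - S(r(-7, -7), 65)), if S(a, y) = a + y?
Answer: 3791/2155 ≈ 1.7592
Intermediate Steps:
r(J, Y) = 15 - 3*(3 + J)*(J + 1/(-5 + J)) (r(J, Y) = 15 - 3*(3 + J)*(1/(J - 5) + J) = 15 - 3*(3 + J)*(1/(-5 + J) + J) = 15 - 3*(3 + J)*(J + 1/(-5 + J)))
-7582/(-4315 - S(r(-7, -7), 65)) = -7582/(-4315 - (3*(-28 - 1*(-7)³ + 2*(-7)² + 19*(-7))/(-5 - 7) + 65)) = -7582/(-4315 - (3*(-28 - 1*(-343) + 2*49 - 133)/(-12) + 65)) = -7582/(-4315 - (3*(-1/12)*(-28 + 343 + 98 - 133) + 65)) = -7582/(-4315 - (3*(-1/12)*280 + 65)) = -7582/(-4315 - (-70 + 65)) = -7582/(-4315 - 1*(-5)) = -7582/(-4315 + 5) = -7582/(-4310) = -7582*(-1/4310) = 3791/2155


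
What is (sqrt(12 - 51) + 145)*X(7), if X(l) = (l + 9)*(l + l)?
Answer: 32480 + 224*I*sqrt(39) ≈ 32480.0 + 1398.9*I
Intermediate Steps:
X(l) = 2*l*(9 + l) (X(l) = (9 + l)*(2*l) = 2*l*(9 + l))
(sqrt(12 - 51) + 145)*X(7) = (sqrt(12 - 51) + 145)*(2*7*(9 + 7)) = (sqrt(-39) + 145)*(2*7*16) = (I*sqrt(39) + 145)*224 = (145 + I*sqrt(39))*224 = 32480 + 224*I*sqrt(39)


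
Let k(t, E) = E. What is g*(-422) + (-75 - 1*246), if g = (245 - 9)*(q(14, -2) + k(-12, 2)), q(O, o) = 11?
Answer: -1295017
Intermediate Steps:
g = 3068 (g = (245 - 9)*(11 + 2) = 236*13 = 3068)
g*(-422) + (-75 - 1*246) = 3068*(-422) + (-75 - 1*246) = -1294696 + (-75 - 246) = -1294696 - 321 = -1295017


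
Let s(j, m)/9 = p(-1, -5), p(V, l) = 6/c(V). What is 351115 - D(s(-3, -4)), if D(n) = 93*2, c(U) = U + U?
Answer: 350929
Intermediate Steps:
c(U) = 2*U
p(V, l) = 3/V (p(V, l) = 6/((2*V)) = 6*(1/(2*V)) = 3/V)
s(j, m) = -27 (s(j, m) = 9*(3/(-1)) = 9*(3*(-1)) = 9*(-3) = -27)
D(n) = 186
351115 - D(s(-3, -4)) = 351115 - 1*186 = 351115 - 186 = 350929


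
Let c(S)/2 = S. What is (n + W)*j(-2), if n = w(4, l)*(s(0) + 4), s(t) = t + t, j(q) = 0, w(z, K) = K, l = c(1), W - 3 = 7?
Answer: 0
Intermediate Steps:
W = 10 (W = 3 + 7 = 10)
c(S) = 2*S
l = 2 (l = 2*1 = 2)
s(t) = 2*t
n = 8 (n = 2*(2*0 + 4) = 2*(0 + 4) = 2*4 = 8)
(n + W)*j(-2) = (8 + 10)*0 = 18*0 = 0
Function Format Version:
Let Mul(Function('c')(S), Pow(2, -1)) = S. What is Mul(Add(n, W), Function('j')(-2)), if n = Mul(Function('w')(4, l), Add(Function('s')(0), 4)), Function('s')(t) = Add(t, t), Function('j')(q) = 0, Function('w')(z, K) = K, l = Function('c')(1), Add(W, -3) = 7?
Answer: 0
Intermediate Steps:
W = 10 (W = Add(3, 7) = 10)
Function('c')(S) = Mul(2, S)
l = 2 (l = Mul(2, 1) = 2)
Function('s')(t) = Mul(2, t)
n = 8 (n = Mul(2, Add(Mul(2, 0), 4)) = Mul(2, Add(0, 4)) = Mul(2, 4) = 8)
Mul(Add(n, W), Function('j')(-2)) = Mul(Add(8, 10), 0) = Mul(18, 0) = 0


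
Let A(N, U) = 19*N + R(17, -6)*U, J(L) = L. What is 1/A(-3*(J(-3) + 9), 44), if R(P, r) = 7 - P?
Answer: -1/782 ≈ -0.0012788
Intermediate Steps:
A(N, U) = -10*U + 19*N (A(N, U) = 19*N + (7 - 1*17)*U = 19*N + (7 - 17)*U = 19*N - 10*U = -10*U + 19*N)
1/A(-3*(J(-3) + 9), 44) = 1/(-10*44 + 19*(-3*(-3 + 9))) = 1/(-440 + 19*(-3*6)) = 1/(-440 + 19*(-18)) = 1/(-440 - 342) = 1/(-782) = -1/782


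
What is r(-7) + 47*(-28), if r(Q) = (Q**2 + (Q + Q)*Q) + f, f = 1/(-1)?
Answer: -1170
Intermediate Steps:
f = -1
r(Q) = -1 + 3*Q**2 (r(Q) = (Q**2 + (Q + Q)*Q) - 1 = (Q**2 + (2*Q)*Q) - 1 = (Q**2 + 2*Q**2) - 1 = 3*Q**2 - 1 = -1 + 3*Q**2)
r(-7) + 47*(-28) = (-1 + 3*(-7)**2) + 47*(-28) = (-1 + 3*49) - 1316 = (-1 + 147) - 1316 = 146 - 1316 = -1170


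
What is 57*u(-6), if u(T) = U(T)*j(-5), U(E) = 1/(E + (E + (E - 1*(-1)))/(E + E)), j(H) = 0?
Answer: 0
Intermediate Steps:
U(E) = 1/(E + (1 + 2*E)/(2*E)) (U(E) = 1/(E + (E + (E + 1))/((2*E))) = 1/(E + (E + (1 + E))*(1/(2*E))) = 1/(E + (1 + 2*E)*(1/(2*E))) = 1/(E + (1 + 2*E)/(2*E)))
u(T) = 0 (u(T) = (2*T/(1 + 2*T + 2*T**2))*0 = 0)
57*u(-6) = 57*0 = 0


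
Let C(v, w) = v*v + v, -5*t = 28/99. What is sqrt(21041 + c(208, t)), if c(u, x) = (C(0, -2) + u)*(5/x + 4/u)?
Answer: sqrt(130305)/7 ≈ 51.568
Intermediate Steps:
t = -28/495 (t = -28/(5*99) = -1/5*28/99 = -28/495 ≈ -0.056566)
C(v, w) = v + v**2 (C(v, w) = v**2 + v = v + v**2)
c(u, x) = u*(4/u + 5/x) (c(u, x) = (0*(1 + 0) + u)*(5/x + 4/u) = (0*1 + u)*(4/u + 5/x) = (0 + u)*(4/u + 5/x) = u*(4/u + 5/x))
sqrt(21041 + c(208, t)) = sqrt(21041 + (4 + 5*208/(-28/495))) = sqrt(21041 + (4 + 5*208*(-495/28))) = sqrt(21041 + (4 - 128700/7)) = sqrt(21041 - 128672/7) = sqrt(18615/7) = sqrt(130305)/7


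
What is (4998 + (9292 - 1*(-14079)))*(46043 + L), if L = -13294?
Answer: 929056381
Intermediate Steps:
(4998 + (9292 - 1*(-14079)))*(46043 + L) = (4998 + (9292 - 1*(-14079)))*(46043 - 13294) = (4998 + (9292 + 14079))*32749 = (4998 + 23371)*32749 = 28369*32749 = 929056381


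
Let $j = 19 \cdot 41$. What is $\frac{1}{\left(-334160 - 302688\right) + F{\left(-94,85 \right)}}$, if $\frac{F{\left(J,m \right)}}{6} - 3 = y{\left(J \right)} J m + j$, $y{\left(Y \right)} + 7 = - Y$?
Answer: $- \frac{1}{4802936} \approx -2.0821 \cdot 10^{-7}$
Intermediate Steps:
$y{\left(Y \right)} = -7 - Y$
$j = 779$
$F{\left(J,m \right)} = 4692 + 6 J m \left(-7 - J\right)$ ($F{\left(J,m \right)} = 18 + 6 \left(\left(-7 - J\right) J m + 779\right) = 18 + 6 \left(J \left(-7 - J\right) m + 779\right) = 18 + 6 \left(J m \left(-7 - J\right) + 779\right) = 18 + 6 \left(779 + J m \left(-7 - J\right)\right) = 18 + \left(4674 + 6 J m \left(-7 - J\right)\right) = 4692 + 6 J m \left(-7 - J\right)$)
$\frac{1}{\left(-334160 - 302688\right) + F{\left(-94,85 \right)}} = \frac{1}{\left(-334160 - 302688\right) + \left(4692 - \left(-564\right) 85 \left(7 - 94\right)\right)} = \frac{1}{-636848 + \left(4692 - \left(-564\right) 85 \left(-87\right)\right)} = \frac{1}{-636848 + \left(4692 - 4170780\right)} = \frac{1}{-636848 - 4166088} = \frac{1}{-4802936} = - \frac{1}{4802936}$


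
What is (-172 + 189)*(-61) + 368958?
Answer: 367921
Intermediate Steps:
(-172 + 189)*(-61) + 368958 = 17*(-61) + 368958 = -1037 + 368958 = 367921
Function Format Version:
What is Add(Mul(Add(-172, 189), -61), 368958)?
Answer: 367921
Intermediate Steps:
Add(Mul(Add(-172, 189), -61), 368958) = Add(Mul(17, -61), 368958) = Add(-1037, 368958) = 367921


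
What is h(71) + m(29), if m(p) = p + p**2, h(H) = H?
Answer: 941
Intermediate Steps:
h(71) + m(29) = 71 + 29*(1 + 29) = 71 + 29*30 = 71 + 870 = 941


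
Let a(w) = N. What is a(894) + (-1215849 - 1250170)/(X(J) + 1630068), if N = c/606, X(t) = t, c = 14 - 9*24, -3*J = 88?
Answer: -27084287/14670348 ≈ -1.8462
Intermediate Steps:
J = -88/3 (J = -1/3*88 = -88/3 ≈ -29.333)
c = -202 (c = 14 - 216 = -202)
N = -1/3 (N = -202/606 = -202*1/606 = -1/3 ≈ -0.33333)
a(w) = -1/3
a(894) + (-1215849 - 1250170)/(X(J) + 1630068) = -1/3 + (-1215849 - 1250170)/(-88/3 + 1630068) = -1/3 - 2466019/4890116/3 = -1/3 - 2466019*3/4890116 = -1/3 - 7398057/4890116 = -27084287/14670348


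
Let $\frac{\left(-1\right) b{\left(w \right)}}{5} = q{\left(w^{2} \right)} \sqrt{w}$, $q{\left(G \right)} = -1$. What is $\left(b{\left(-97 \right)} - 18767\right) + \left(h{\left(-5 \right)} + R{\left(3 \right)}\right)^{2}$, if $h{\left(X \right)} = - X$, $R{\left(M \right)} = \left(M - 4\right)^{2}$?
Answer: $-18731 + 5 i \sqrt{97} \approx -18731.0 + 49.244 i$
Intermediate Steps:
$R{\left(M \right)} = \left(-4 + M\right)^{2}$
$b{\left(w \right)} = 5 \sqrt{w}$ ($b{\left(w \right)} = - 5 \left(- \sqrt{w}\right) = 5 \sqrt{w}$)
$\left(b{\left(-97 \right)} - 18767\right) + \left(h{\left(-5 \right)} + R{\left(3 \right)}\right)^{2} = \left(5 \sqrt{-97} - 18767\right) + \left(\left(-1\right) \left(-5\right) + \left(-4 + 3\right)^{2}\right)^{2} = \left(5 i \sqrt{97} - 18767\right) + \left(5 + \left(-1\right)^{2}\right)^{2} = \left(5 i \sqrt{97} - 18767\right) + \left(5 + 1\right)^{2} = \left(-18767 + 5 i \sqrt{97}\right) + 6^{2} = \left(-18767 + 5 i \sqrt{97}\right) + 36 = -18731 + 5 i \sqrt{97}$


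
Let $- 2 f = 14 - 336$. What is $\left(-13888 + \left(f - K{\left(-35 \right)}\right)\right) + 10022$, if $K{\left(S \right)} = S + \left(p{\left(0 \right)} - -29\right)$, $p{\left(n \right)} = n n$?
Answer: $-3699$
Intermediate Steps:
$p{\left(n \right)} = n^{2}$
$f = 161$ ($f = - \frac{14 - 336}{2} = \left(- \frac{1}{2}\right) \left(-322\right) = 161$)
$K{\left(S \right)} = 29 + S$ ($K{\left(S \right)} = S + \left(0^{2} - -29\right) = S + \left(0 + 29\right) = S + 29 = 29 + S$)
$\left(-13888 + \left(f - K{\left(-35 \right)}\right)\right) + 10022 = \left(-13888 + \left(161 - \left(29 - 35\right)\right)\right) + 10022 = \left(-13888 + \left(161 - -6\right)\right) + 10022 = \left(-13888 + \left(161 + 6\right)\right) + 10022 = \left(-13888 + 167\right) + 10022 = -13721 + 10022 = -3699$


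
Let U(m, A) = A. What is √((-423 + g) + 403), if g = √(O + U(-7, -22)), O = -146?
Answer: √(-20 + 2*I*√42) ≈ 1.3843 + 4.6815*I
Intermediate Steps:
g = 2*I*√42 (g = √(-146 - 22) = √(-168) = 2*I*√42 ≈ 12.961*I)
√((-423 + g) + 403) = √((-423 + 2*I*√42) + 403) = √(-20 + 2*I*√42)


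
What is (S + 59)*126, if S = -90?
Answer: -3906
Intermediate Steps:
(S + 59)*126 = (-90 + 59)*126 = -31*126 = -3906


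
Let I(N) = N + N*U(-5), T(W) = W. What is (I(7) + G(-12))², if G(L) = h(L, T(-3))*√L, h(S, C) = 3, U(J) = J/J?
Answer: 88 + 168*I*√3 ≈ 88.0 + 290.98*I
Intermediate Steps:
U(J) = 1
I(N) = 2*N (I(N) = N + N*1 = N + N = 2*N)
G(L) = 3*√L
(I(7) + G(-12))² = (2*7 + 3*√(-12))² = (14 + 3*(2*I*√3))² = (14 + 6*I*√3)²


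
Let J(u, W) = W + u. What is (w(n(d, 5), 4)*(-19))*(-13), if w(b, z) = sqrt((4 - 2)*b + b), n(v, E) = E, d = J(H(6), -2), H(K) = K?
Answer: 247*sqrt(15) ≈ 956.63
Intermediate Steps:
d = 4 (d = -2 + 6 = 4)
w(b, z) = sqrt(3)*sqrt(b) (w(b, z) = sqrt(2*b + b) = sqrt(3*b) = sqrt(3)*sqrt(b))
(w(n(d, 5), 4)*(-19))*(-13) = ((sqrt(3)*sqrt(5))*(-19))*(-13) = (sqrt(15)*(-19))*(-13) = -19*sqrt(15)*(-13) = 247*sqrt(15)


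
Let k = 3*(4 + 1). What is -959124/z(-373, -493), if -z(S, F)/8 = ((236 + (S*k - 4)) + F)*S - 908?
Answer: 239781/4366760 ≈ 0.054910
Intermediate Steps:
k = 15 (k = 3*5 = 15)
z(S, F) = 7264 - 8*S*(232 + F + 15*S) (z(S, F) = -8*(((236 + (S*15 - 4)) + F)*S - 908) = -8*(((236 + (15*S - 4)) + F)*S - 908) = -8*(((236 + (-4 + 15*S)) + F)*S - 908) = -8*(((232 + 15*S) + F)*S - 908) = -8*((232 + F + 15*S)*S - 908) = -8*(S*(232 + F + 15*S) - 908) = -8*(-908 + S*(232 + F + 15*S)) = 7264 - 8*S*(232 + F + 15*S))
-959124/z(-373, -493) = -959124/(7264 - 1856*(-373) - 120*(-373)² - 8*(-493)*(-373)) = -959124/(7264 + 692288 - 120*139129 - 1471112) = -959124/(7264 + 692288 - 16695480 - 1471112) = -959124/(-17467040) = -959124*(-1/17467040) = 239781/4366760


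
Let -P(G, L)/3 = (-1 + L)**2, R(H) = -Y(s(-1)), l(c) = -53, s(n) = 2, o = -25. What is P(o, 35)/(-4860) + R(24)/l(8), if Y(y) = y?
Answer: 16127/21465 ≈ 0.75132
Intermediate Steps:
R(H) = -2 (R(H) = -1*2 = -2)
P(G, L) = -3*(-1 + L)**2
P(o, 35)/(-4860) + R(24)/l(8) = -3*(-1 + 35)**2/(-4860) - 2/(-53) = -3*34**2*(-1/4860) - 2*(-1/53) = -3*1156*(-1/4860) + 2/53 = -3468*(-1/4860) + 2/53 = 289/405 + 2/53 = 16127/21465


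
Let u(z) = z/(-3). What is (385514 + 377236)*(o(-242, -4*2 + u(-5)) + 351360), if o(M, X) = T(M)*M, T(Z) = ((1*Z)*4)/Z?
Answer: 267261498000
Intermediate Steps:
u(z) = -z/3 (u(z) = z*(-⅓) = -z/3)
T(Z) = 4 (T(Z) = (Z*4)/Z = (4*Z)/Z = 4)
o(M, X) = 4*M
(385514 + 377236)*(o(-242, -4*2 + u(-5)) + 351360) = (385514 + 377236)*(4*(-242) + 351360) = 762750*(-968 + 351360) = 762750*350392 = 267261498000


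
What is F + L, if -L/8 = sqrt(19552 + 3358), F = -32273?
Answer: -32273 - 8*sqrt(22910) ≈ -33484.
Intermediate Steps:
L = -8*sqrt(22910) (L = -8*sqrt(19552 + 3358) = -8*sqrt(22910) ≈ -1210.9)
F + L = -32273 - 8*sqrt(22910)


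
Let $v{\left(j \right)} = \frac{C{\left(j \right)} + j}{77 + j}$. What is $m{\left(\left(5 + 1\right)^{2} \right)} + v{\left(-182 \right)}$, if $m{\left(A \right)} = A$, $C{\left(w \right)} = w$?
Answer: $\frac{592}{15} \approx 39.467$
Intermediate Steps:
$v{\left(j \right)} = \frac{2 j}{77 + j}$ ($v{\left(j \right)} = \frac{j + j}{77 + j} = \frac{2 j}{77 + j}$)
$m{\left(\left(5 + 1\right)^{2} \right)} + v{\left(-182 \right)} = \left(5 + 1\right)^{2} + 2 \left(-182\right) \frac{1}{77 - 182} = 6^{2} + 2 \left(-182\right) \frac{1}{-105} = 36 + 2 \left(-182\right) \left(- \frac{1}{105}\right) = 36 + \frac{52}{15} = \frac{592}{15}$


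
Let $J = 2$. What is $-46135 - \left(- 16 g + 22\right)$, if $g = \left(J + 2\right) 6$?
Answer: $-45773$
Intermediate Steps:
$g = 24$ ($g = \left(2 + 2\right) 6 = 4 \cdot 6 = 24$)
$-46135 - \left(- 16 g + 22\right) = -46135 - \left(\left(-16\right) 24 + 22\right) = -46135 - \left(-384 + 22\right) = -46135 - -362 = -46135 + 362 = -45773$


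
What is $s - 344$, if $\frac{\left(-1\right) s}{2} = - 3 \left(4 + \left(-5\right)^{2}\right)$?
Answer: $-170$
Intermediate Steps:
$s = 174$ ($s = - 2 \left(- 3 \left(4 + \left(-5\right)^{2}\right)\right) = - 2 \left(- 3 \left(4 + 25\right)\right) = - 2 \left(\left(-3\right) 29\right) = \left(-2\right) \left(-87\right) = 174$)
$s - 344 = 174 - 344 = -170$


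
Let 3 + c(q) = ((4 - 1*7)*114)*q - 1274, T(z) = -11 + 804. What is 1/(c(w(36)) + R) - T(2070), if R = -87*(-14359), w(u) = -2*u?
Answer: -1009155939/1272580 ≈ -793.00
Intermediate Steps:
T(z) = 793
R = 1249233
c(q) = -1277 - 342*q (c(q) = -3 + (((4 - 1*7)*114)*q - 1274) = -3 + (((4 - 7)*114)*q - 1274) = -3 + ((-3*114)*q - 1274) = -3 + (-342*q - 1274) = -3 + (-1274 - 342*q) = -1277 - 342*q)
1/(c(w(36)) + R) - T(2070) = 1/((-1277 - (-684)*36) + 1249233) - 1*793 = 1/((-1277 - 342*(-72)) + 1249233) - 793 = 1/((-1277 + 24624) + 1249233) - 793 = 1/(23347 + 1249233) - 793 = 1/1272580 - 793 = -1009155939/1272580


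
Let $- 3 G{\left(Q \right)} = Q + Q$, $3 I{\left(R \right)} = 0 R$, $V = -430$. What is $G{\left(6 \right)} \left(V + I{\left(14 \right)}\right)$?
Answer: $1720$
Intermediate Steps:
$I{\left(R \right)} = 0$ ($I{\left(R \right)} = \frac{0 R}{3} = \frac{1}{3} \cdot 0 = 0$)
$G{\left(Q \right)} = - \frac{2 Q}{3}$ ($G{\left(Q \right)} = - \frac{Q + Q}{3} = - \frac{2 Q}{3}$)
$G{\left(6 \right)} \left(V + I{\left(14 \right)}\right) = \left(- \frac{2}{3}\right) 6 \left(-430 + 0\right) = \left(-4\right) \left(-430\right) = 1720$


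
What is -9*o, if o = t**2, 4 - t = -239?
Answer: -531441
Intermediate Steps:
t = 243 (t = 4 - 1*(-239) = 4 + 239 = 243)
o = 59049 (o = 243**2 = 59049)
-9*o = -9*59049 = -531441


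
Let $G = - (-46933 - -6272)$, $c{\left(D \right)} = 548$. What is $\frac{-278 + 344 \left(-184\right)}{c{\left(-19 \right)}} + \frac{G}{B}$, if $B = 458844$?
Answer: $- \frac{7287066557}{62861628} \approx -115.92$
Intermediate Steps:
$G = 40661$ ($G = - (-46933 + 6272) = \left(-1\right) \left(-40661\right) = 40661$)
$\frac{-278 + 344 \left(-184\right)}{c{\left(-19 \right)}} + \frac{G}{B} = \frac{-278 + 344 \left(-184\right)}{548} + \frac{40661}{458844} = \left(-278 - 63296\right) \frac{1}{548} + 40661 \cdot \frac{1}{458844} = \left(-63574\right) \frac{1}{548} + \frac{40661}{458844} = - \frac{31787}{274} + \frac{40661}{458844} = - \frac{7287066557}{62861628}$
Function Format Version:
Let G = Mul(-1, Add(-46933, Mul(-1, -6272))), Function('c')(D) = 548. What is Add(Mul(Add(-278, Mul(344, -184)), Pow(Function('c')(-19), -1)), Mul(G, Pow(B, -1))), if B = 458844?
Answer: Rational(-7287066557, 62861628) ≈ -115.92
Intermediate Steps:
G = 40661 (G = Mul(-1, Add(-46933, 6272)) = Mul(-1, -40661) = 40661)
Add(Mul(Add(-278, Mul(344, -184)), Pow(Function('c')(-19), -1)), Mul(G, Pow(B, -1))) = Add(Mul(Add(-278, Mul(344, -184)), Pow(548, -1)), Mul(40661, Pow(458844, -1))) = Add(Mul(Add(-278, -63296), Rational(1, 548)), Mul(40661, Rational(1, 458844))) = Add(Mul(-63574, Rational(1, 548)), Rational(40661, 458844)) = Add(Rational(-31787, 274), Rational(40661, 458844)) = Rational(-7287066557, 62861628)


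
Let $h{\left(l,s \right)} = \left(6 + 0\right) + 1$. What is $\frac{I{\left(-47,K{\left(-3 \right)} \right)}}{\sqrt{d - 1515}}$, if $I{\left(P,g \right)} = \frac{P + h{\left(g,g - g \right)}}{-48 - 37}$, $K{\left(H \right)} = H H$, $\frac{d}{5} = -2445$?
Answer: $- \frac{4 i \sqrt{3435}}{58395} \approx - 0.0040146 i$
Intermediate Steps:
$d = -12225$ ($d = 5 \left(-2445\right) = -12225$)
$h{\left(l,s \right)} = 7$ ($h{\left(l,s \right)} = 6 + 1 = 7$)
$K{\left(H \right)} = H^{2}$
$I{\left(P,g \right)} = - \frac{7}{85} - \frac{P}{85}$ ($I{\left(P,g \right)} = \frac{P + 7}{-48 - 37} = \frac{7 + P}{-85} = \left(7 + P\right) \left(- \frac{1}{85}\right) = - \frac{7}{85} - \frac{P}{85}$)
$\frac{I{\left(-47,K{\left(-3 \right)} \right)}}{\sqrt{d - 1515}} = \frac{- \frac{7}{85} - - \frac{47}{85}}{\sqrt{-12225 - 1515}} = \frac{- \frac{7}{85} + \frac{47}{85}}{\sqrt{-13740}} = \frac{8}{17 \cdot 2 i \sqrt{3435}} = \frac{8 \left(- \frac{i \sqrt{3435}}{6870}\right)}{17} = - \frac{4 i \sqrt{3435}}{58395}$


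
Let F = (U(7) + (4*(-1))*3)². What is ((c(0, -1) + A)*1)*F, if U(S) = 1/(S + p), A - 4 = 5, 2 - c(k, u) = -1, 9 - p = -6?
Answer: 207507/121 ≈ 1714.9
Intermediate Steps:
p = 15 (p = 9 - 1*(-6) = 9 + 6 = 15)
c(k, u) = 3 (c(k, u) = 2 - 1*(-1) = 2 + 1 = 3)
A = 9 (A = 4 + 5 = 9)
U(S) = 1/(15 + S) (U(S) = 1/(S + 15) = 1/(15 + S))
F = 69169/484 (F = (1/(15 + 7) + (4*(-1))*3)² = (1/22 - 4*3)² = (1/22 - 12)² = (-263/22)² = 69169/484 ≈ 142.91)
((c(0, -1) + A)*1)*F = ((3 + 9)*1)*(69169/484) = (12*1)*(69169/484) = 12*(69169/484) = 207507/121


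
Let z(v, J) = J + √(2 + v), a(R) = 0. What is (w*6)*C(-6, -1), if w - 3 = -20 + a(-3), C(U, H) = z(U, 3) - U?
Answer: -918 - 204*I ≈ -918.0 - 204.0*I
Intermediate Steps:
C(U, H) = 3 + √(2 + U) - U (C(U, H) = (3 + √(2 + U)) - U = 3 + √(2 + U) - U)
w = -17 (w = 3 + (-20 + 0) = 3 - 20 = -17)
(w*6)*C(-6, -1) = (-17*6)*(3 + √(2 - 6) - 1*(-6)) = -102*(3 + √(-4) + 6) = -102*(3 + 2*I + 6) = -102*(9 + 2*I) = -918 - 204*I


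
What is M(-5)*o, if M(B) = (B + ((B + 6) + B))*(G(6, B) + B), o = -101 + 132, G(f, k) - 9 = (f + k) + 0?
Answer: -1395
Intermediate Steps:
G(f, k) = 9 + f + k (G(f, k) = 9 + ((f + k) + 0) = 9 + (f + k) = 9 + f + k)
o = 31
M(B) = (6 + 3*B)*(15 + 2*B) (M(B) = (B + ((B + 6) + B))*((9 + 6 + B) + B) = (B + ((6 + B) + B))*((15 + B) + B) = (B + (6 + 2*B))*(15 + 2*B) = (6 + 3*B)*(15 + 2*B))
M(-5)*o = (90 + 6*(-5)² + 57*(-5))*31 = (90 + 6*25 - 285)*31 = (90 + 150 - 285)*31 = -45*31 = -1395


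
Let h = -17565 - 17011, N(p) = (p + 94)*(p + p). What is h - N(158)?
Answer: -114208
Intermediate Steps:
N(p) = 2*p*(94 + p) (N(p) = (94 + p)*(2*p) = 2*p*(94 + p))
h = -34576
h - N(158) = -34576 - 2*158*(94 + 158) = -34576 - 2*158*252 = -34576 - 1*79632 = -34576 - 79632 = -114208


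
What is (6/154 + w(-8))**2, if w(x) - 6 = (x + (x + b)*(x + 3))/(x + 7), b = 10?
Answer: 3426201/5929 ≈ 577.87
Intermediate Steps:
w(x) = 6 + (x + (3 + x)*(10 + x))/(7 + x) (w(x) = 6 + (x + (x + 10)*(x + 3))/(x + 7) = 6 + (x + (10 + x)*(3 + x))/(7 + x) = 6 + (x + (3 + x)*(10 + x))/(7 + x))
(6/154 + w(-8))**2 = (6/154 + (72 + (-8)**2 + 20*(-8))/(7 - 8))**2 = (6*(1/154) + (72 + 64 - 160)/(-1))**2 = (3/77 - 1*(-24))**2 = (3/77 + 24)**2 = (1851/77)**2 = 3426201/5929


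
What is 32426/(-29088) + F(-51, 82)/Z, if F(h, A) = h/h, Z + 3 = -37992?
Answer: -205342493/184199760 ≈ -1.1148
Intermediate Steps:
Z = -37995 (Z = -3 - 37992 = -37995)
F(h, A) = 1
32426/(-29088) + F(-51, 82)/Z = 32426/(-29088) + 1/(-37995) = 32426*(-1/29088) + 1*(-1/37995) = -16213/14544 - 1/37995 = -205342493/184199760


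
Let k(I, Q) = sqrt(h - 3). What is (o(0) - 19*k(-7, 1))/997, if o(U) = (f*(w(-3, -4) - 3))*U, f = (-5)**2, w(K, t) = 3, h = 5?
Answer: -19*sqrt(2)/997 ≈ -0.026951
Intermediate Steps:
f = 25
k(I, Q) = sqrt(2) (k(I, Q) = sqrt(5 - 3) = sqrt(2))
o(U) = 0 (o(U) = (25*(3 - 3))*U = (25*0)*U = 0*U = 0)
(o(0) - 19*k(-7, 1))/997 = (0 - 19*sqrt(2))/997 = -19*sqrt(2)*(1/997) = -19*sqrt(2)/997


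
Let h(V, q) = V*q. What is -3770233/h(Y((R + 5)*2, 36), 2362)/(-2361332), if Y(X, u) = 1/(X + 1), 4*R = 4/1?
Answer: 49013029/5577466184 ≈ 0.0087877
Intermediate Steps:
R = 1 (R = (4/1)/4 = (4*1)/4 = (¼)*4 = 1)
Y(X, u) = 1/(1 + X)
-3770233/h(Y((R + 5)*2, 36), 2362)/(-2361332) = -3770233/(2362/(1 + (1 + 5)*2))/(-2361332) = -3770233/(2362/(1 + 6*2))*(-1/2361332) = -3770233/(2362/(1 + 12))*(-1/2361332) = -3770233/(2362/13)*(-1/2361332) = -3770233/((1/13)*2362)*(-1/2361332) = -3770233/2362/13*(-1/2361332) = -3770233*13/2362*(-1/2361332) = -49013029/2362*(-1/2361332) = 49013029/5577466184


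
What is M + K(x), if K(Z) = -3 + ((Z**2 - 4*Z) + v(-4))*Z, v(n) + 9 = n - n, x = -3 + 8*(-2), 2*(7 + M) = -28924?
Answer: -22604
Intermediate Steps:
M = -14469 (M = -7 + (1/2)*(-28924) = -7 - 14462 = -14469)
x = -19 (x = -3 - 16 = -19)
v(n) = -9 (v(n) = -9 + (n - n) = -9 + 0 = -9)
K(Z) = -3 + Z*(-9 + Z**2 - 4*Z) (K(Z) = -3 + ((Z**2 - 4*Z) - 9)*Z = -3 + (-9 + Z**2 - 4*Z)*Z = -3 + Z*(-9 + Z**2 - 4*Z))
M + K(x) = -14469 + (-3 + (-19)**3 - 9*(-19) - 4*(-19)**2) = -14469 + (-3 - 6859 + 171 - 4*361) = -14469 + (-3 - 6859 + 171 - 1444) = -14469 - 8135 = -22604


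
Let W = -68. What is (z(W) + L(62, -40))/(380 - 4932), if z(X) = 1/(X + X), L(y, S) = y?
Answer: -8431/619072 ≈ -0.013619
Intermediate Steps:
z(X) = 1/(2*X)
(z(W) + L(62, -40))/(380 - 4932) = ((1/2)/(-68) + 62)/(380 - 4932) = ((1/2)*(-1/68) + 62)/(-4552) = (-1/136 + 62)*(-1/4552) = (8431/136)*(-1/4552) = -8431/619072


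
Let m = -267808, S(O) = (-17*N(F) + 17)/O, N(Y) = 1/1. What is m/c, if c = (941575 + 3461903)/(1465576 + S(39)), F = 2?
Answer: -196246488704/2201739 ≈ -89133.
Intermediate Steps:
N(Y) = 1
S(O) = 0 (S(O) = (-17*1 + 17)/O = (-17 + 17)/O = 0/O = 0)
c = 2201739/732788 (c = (941575 + 3461903)/(1465576 + 0) = 4403478/1465576 = 4403478*(1/1465576) = 2201739/732788 ≈ 3.0046)
m/c = -267808/2201739/732788 = -267808*732788/2201739 = -196246488704/2201739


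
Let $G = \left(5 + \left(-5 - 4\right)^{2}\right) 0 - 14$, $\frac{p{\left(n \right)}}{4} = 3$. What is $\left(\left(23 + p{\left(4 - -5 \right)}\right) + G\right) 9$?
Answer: $189$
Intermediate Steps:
$p{\left(n \right)} = 12$ ($p{\left(n \right)} = 4 \cdot 3 = 12$)
$G = -14$ ($G = \left(5 + \left(-9\right)^{2}\right) 0 - 14 = \left(5 + 81\right) 0 - 14 = 86 \cdot 0 - 14 = 0 - 14 = -14$)
$\left(\left(23 + p{\left(4 - -5 \right)}\right) + G\right) 9 = \left(\left(23 + 12\right) - 14\right) 9 = \left(35 - 14\right) 9 = 21 \cdot 9 = 189$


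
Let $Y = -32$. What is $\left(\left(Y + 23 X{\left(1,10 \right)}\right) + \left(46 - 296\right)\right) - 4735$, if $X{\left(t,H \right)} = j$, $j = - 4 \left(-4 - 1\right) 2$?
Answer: $-4097$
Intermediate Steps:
$j = 40$ ($j = - 4 \left(-4 - 1\right) 2 = \left(-4\right) \left(-5\right) 2 = 20 \cdot 2 = 40$)
$X{\left(t,H \right)} = 40$
$\left(\left(Y + 23 X{\left(1,10 \right)}\right) + \left(46 - 296\right)\right) - 4735 = \left(\left(-32 + 23 \cdot 40\right) + \left(46 - 296\right)\right) - 4735 = \left(\left(-32 + 920\right) + \left(46 - 296\right)\right) - 4735 = \left(888 - 250\right) - 4735 = 638 - 4735 = -4097$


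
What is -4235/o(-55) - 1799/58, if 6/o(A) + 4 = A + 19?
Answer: 4907203/174 ≈ 28202.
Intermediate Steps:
o(A) = 6/(15 + A) (o(A) = 6/(-4 + (A + 19)) = 6/(-4 + (19 + A)) = 6/(15 + A))
-4235/o(-55) - 1799/58 = -4235/(6/(15 - 55)) - 1799/58 = -4235/(6/(-40)) - 1799*1/58 = -4235/(6*(-1/40)) - 1799/58 = -4235/(-3/20) - 1799/58 = -4235*(-20/3) - 1799/58 = 84700/3 - 1799/58 = 4907203/174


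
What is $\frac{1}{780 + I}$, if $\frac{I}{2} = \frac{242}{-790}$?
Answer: $\frac{395}{307858} \approx 0.0012831$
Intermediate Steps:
$I = - \frac{242}{395}$ ($I = 2 \frac{242}{-790} = 2 \cdot 242 \left(- \frac{1}{790}\right) = 2 \left(- \frac{121}{395}\right) = - \frac{242}{395} \approx -0.61266$)
$\frac{1}{780 + I} = \frac{1}{780 - \frac{242}{395}} = \frac{1}{\frac{307858}{395}} = \frac{395}{307858}$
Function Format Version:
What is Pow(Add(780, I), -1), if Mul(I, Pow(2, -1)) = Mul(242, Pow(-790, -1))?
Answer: Rational(395, 307858) ≈ 0.0012831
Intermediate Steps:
I = Rational(-242, 395) (I = Mul(2, Mul(242, Pow(-790, -1))) = Mul(2, Mul(242, Rational(-1, 790))) = Mul(2, Rational(-121, 395)) = Rational(-242, 395) ≈ -0.61266)
Pow(Add(780, I), -1) = Pow(Add(780, Rational(-242, 395)), -1) = Pow(Rational(307858, 395), -1) = Rational(395, 307858)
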